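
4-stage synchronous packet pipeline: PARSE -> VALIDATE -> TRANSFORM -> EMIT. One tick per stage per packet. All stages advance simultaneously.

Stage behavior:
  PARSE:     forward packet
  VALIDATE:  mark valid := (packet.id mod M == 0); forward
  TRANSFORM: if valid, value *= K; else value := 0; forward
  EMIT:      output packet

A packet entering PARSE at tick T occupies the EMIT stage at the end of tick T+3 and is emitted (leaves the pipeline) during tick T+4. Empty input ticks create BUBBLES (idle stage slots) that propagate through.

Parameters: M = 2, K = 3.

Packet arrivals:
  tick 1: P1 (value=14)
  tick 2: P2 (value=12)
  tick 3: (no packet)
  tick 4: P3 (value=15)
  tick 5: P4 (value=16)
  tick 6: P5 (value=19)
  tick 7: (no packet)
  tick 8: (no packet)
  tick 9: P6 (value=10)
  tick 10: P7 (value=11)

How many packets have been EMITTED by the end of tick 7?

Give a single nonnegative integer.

Tick 1: [PARSE:P1(v=14,ok=F), VALIDATE:-, TRANSFORM:-, EMIT:-] out:-; in:P1
Tick 2: [PARSE:P2(v=12,ok=F), VALIDATE:P1(v=14,ok=F), TRANSFORM:-, EMIT:-] out:-; in:P2
Tick 3: [PARSE:-, VALIDATE:P2(v=12,ok=T), TRANSFORM:P1(v=0,ok=F), EMIT:-] out:-; in:-
Tick 4: [PARSE:P3(v=15,ok=F), VALIDATE:-, TRANSFORM:P2(v=36,ok=T), EMIT:P1(v=0,ok=F)] out:-; in:P3
Tick 5: [PARSE:P4(v=16,ok=F), VALIDATE:P3(v=15,ok=F), TRANSFORM:-, EMIT:P2(v=36,ok=T)] out:P1(v=0); in:P4
Tick 6: [PARSE:P5(v=19,ok=F), VALIDATE:P4(v=16,ok=T), TRANSFORM:P3(v=0,ok=F), EMIT:-] out:P2(v=36); in:P5
Tick 7: [PARSE:-, VALIDATE:P5(v=19,ok=F), TRANSFORM:P4(v=48,ok=T), EMIT:P3(v=0,ok=F)] out:-; in:-
Emitted by tick 7: ['P1', 'P2']

Answer: 2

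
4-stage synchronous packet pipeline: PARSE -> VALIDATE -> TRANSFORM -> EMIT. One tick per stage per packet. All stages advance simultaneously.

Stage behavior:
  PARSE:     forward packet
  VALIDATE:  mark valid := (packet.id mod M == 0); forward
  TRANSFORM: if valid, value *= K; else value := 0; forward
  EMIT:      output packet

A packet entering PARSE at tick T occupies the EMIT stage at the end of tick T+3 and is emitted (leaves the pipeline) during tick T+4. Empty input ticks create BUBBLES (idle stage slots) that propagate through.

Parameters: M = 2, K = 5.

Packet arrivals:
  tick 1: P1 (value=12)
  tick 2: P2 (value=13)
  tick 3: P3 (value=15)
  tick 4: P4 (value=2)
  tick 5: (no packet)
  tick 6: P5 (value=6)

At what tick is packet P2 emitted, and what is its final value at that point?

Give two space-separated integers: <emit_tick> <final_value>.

Tick 1: [PARSE:P1(v=12,ok=F), VALIDATE:-, TRANSFORM:-, EMIT:-] out:-; in:P1
Tick 2: [PARSE:P2(v=13,ok=F), VALIDATE:P1(v=12,ok=F), TRANSFORM:-, EMIT:-] out:-; in:P2
Tick 3: [PARSE:P3(v=15,ok=F), VALIDATE:P2(v=13,ok=T), TRANSFORM:P1(v=0,ok=F), EMIT:-] out:-; in:P3
Tick 4: [PARSE:P4(v=2,ok=F), VALIDATE:P3(v=15,ok=F), TRANSFORM:P2(v=65,ok=T), EMIT:P1(v=0,ok=F)] out:-; in:P4
Tick 5: [PARSE:-, VALIDATE:P4(v=2,ok=T), TRANSFORM:P3(v=0,ok=F), EMIT:P2(v=65,ok=T)] out:P1(v=0); in:-
Tick 6: [PARSE:P5(v=6,ok=F), VALIDATE:-, TRANSFORM:P4(v=10,ok=T), EMIT:P3(v=0,ok=F)] out:P2(v=65); in:P5
Tick 7: [PARSE:-, VALIDATE:P5(v=6,ok=F), TRANSFORM:-, EMIT:P4(v=10,ok=T)] out:P3(v=0); in:-
Tick 8: [PARSE:-, VALIDATE:-, TRANSFORM:P5(v=0,ok=F), EMIT:-] out:P4(v=10); in:-
Tick 9: [PARSE:-, VALIDATE:-, TRANSFORM:-, EMIT:P5(v=0,ok=F)] out:-; in:-
Tick 10: [PARSE:-, VALIDATE:-, TRANSFORM:-, EMIT:-] out:P5(v=0); in:-
P2: arrives tick 2, valid=True (id=2, id%2=0), emit tick 6, final value 65

Answer: 6 65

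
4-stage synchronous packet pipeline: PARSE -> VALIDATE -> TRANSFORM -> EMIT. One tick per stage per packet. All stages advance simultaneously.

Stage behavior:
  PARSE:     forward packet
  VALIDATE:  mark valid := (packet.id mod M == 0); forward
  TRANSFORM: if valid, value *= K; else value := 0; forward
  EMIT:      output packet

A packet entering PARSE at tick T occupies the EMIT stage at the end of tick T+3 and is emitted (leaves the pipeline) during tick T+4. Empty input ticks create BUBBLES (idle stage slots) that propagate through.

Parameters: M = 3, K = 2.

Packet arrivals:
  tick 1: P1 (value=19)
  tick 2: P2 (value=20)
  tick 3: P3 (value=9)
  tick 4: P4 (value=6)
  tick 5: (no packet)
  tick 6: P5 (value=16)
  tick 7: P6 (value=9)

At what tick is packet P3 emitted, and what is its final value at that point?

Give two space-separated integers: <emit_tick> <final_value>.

Tick 1: [PARSE:P1(v=19,ok=F), VALIDATE:-, TRANSFORM:-, EMIT:-] out:-; in:P1
Tick 2: [PARSE:P2(v=20,ok=F), VALIDATE:P1(v=19,ok=F), TRANSFORM:-, EMIT:-] out:-; in:P2
Tick 3: [PARSE:P3(v=9,ok=F), VALIDATE:P2(v=20,ok=F), TRANSFORM:P1(v=0,ok=F), EMIT:-] out:-; in:P3
Tick 4: [PARSE:P4(v=6,ok=F), VALIDATE:P3(v=9,ok=T), TRANSFORM:P2(v=0,ok=F), EMIT:P1(v=0,ok=F)] out:-; in:P4
Tick 5: [PARSE:-, VALIDATE:P4(v=6,ok=F), TRANSFORM:P3(v=18,ok=T), EMIT:P2(v=0,ok=F)] out:P1(v=0); in:-
Tick 6: [PARSE:P5(v=16,ok=F), VALIDATE:-, TRANSFORM:P4(v=0,ok=F), EMIT:P3(v=18,ok=T)] out:P2(v=0); in:P5
Tick 7: [PARSE:P6(v=9,ok=F), VALIDATE:P5(v=16,ok=F), TRANSFORM:-, EMIT:P4(v=0,ok=F)] out:P3(v=18); in:P6
Tick 8: [PARSE:-, VALIDATE:P6(v=9,ok=T), TRANSFORM:P5(v=0,ok=F), EMIT:-] out:P4(v=0); in:-
Tick 9: [PARSE:-, VALIDATE:-, TRANSFORM:P6(v=18,ok=T), EMIT:P5(v=0,ok=F)] out:-; in:-
Tick 10: [PARSE:-, VALIDATE:-, TRANSFORM:-, EMIT:P6(v=18,ok=T)] out:P5(v=0); in:-
Tick 11: [PARSE:-, VALIDATE:-, TRANSFORM:-, EMIT:-] out:P6(v=18); in:-
P3: arrives tick 3, valid=True (id=3, id%3=0), emit tick 7, final value 18

Answer: 7 18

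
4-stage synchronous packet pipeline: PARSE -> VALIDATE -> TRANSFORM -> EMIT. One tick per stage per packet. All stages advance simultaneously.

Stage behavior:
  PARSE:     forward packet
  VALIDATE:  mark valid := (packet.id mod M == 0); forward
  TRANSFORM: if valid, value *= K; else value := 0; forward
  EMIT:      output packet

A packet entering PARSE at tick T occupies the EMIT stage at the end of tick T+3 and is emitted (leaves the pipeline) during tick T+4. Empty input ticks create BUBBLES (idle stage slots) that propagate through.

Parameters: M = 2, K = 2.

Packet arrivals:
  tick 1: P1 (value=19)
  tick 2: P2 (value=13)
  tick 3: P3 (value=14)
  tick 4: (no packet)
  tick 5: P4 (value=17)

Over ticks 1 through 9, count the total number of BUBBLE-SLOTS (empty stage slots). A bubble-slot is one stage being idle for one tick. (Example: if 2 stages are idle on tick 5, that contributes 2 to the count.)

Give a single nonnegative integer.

Tick 1: [PARSE:P1(v=19,ok=F), VALIDATE:-, TRANSFORM:-, EMIT:-] out:-; bubbles=3
Tick 2: [PARSE:P2(v=13,ok=F), VALIDATE:P1(v=19,ok=F), TRANSFORM:-, EMIT:-] out:-; bubbles=2
Tick 3: [PARSE:P3(v=14,ok=F), VALIDATE:P2(v=13,ok=T), TRANSFORM:P1(v=0,ok=F), EMIT:-] out:-; bubbles=1
Tick 4: [PARSE:-, VALIDATE:P3(v=14,ok=F), TRANSFORM:P2(v=26,ok=T), EMIT:P1(v=0,ok=F)] out:-; bubbles=1
Tick 5: [PARSE:P4(v=17,ok=F), VALIDATE:-, TRANSFORM:P3(v=0,ok=F), EMIT:P2(v=26,ok=T)] out:P1(v=0); bubbles=1
Tick 6: [PARSE:-, VALIDATE:P4(v=17,ok=T), TRANSFORM:-, EMIT:P3(v=0,ok=F)] out:P2(v=26); bubbles=2
Tick 7: [PARSE:-, VALIDATE:-, TRANSFORM:P4(v=34,ok=T), EMIT:-] out:P3(v=0); bubbles=3
Tick 8: [PARSE:-, VALIDATE:-, TRANSFORM:-, EMIT:P4(v=34,ok=T)] out:-; bubbles=3
Tick 9: [PARSE:-, VALIDATE:-, TRANSFORM:-, EMIT:-] out:P4(v=34); bubbles=4
Total bubble-slots: 20

Answer: 20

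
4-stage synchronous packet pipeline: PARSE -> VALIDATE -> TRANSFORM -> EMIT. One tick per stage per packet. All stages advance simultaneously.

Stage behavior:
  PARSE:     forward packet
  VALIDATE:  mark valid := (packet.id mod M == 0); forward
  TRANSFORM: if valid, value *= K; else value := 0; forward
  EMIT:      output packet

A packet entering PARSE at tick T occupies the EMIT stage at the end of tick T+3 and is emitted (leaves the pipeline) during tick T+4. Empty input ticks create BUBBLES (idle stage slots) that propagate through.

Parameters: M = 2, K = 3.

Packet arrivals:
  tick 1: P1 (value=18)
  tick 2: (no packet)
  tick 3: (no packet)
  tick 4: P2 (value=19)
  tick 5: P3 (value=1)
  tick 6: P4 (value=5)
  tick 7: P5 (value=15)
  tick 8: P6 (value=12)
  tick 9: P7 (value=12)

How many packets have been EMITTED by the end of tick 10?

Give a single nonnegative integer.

Answer: 4

Derivation:
Tick 1: [PARSE:P1(v=18,ok=F), VALIDATE:-, TRANSFORM:-, EMIT:-] out:-; in:P1
Tick 2: [PARSE:-, VALIDATE:P1(v=18,ok=F), TRANSFORM:-, EMIT:-] out:-; in:-
Tick 3: [PARSE:-, VALIDATE:-, TRANSFORM:P1(v=0,ok=F), EMIT:-] out:-; in:-
Tick 4: [PARSE:P2(v=19,ok=F), VALIDATE:-, TRANSFORM:-, EMIT:P1(v=0,ok=F)] out:-; in:P2
Tick 5: [PARSE:P3(v=1,ok=F), VALIDATE:P2(v=19,ok=T), TRANSFORM:-, EMIT:-] out:P1(v=0); in:P3
Tick 6: [PARSE:P4(v=5,ok=F), VALIDATE:P3(v=1,ok=F), TRANSFORM:P2(v=57,ok=T), EMIT:-] out:-; in:P4
Tick 7: [PARSE:P5(v=15,ok=F), VALIDATE:P4(v=5,ok=T), TRANSFORM:P3(v=0,ok=F), EMIT:P2(v=57,ok=T)] out:-; in:P5
Tick 8: [PARSE:P6(v=12,ok=F), VALIDATE:P5(v=15,ok=F), TRANSFORM:P4(v=15,ok=T), EMIT:P3(v=0,ok=F)] out:P2(v=57); in:P6
Tick 9: [PARSE:P7(v=12,ok=F), VALIDATE:P6(v=12,ok=T), TRANSFORM:P5(v=0,ok=F), EMIT:P4(v=15,ok=T)] out:P3(v=0); in:P7
Tick 10: [PARSE:-, VALIDATE:P7(v=12,ok=F), TRANSFORM:P6(v=36,ok=T), EMIT:P5(v=0,ok=F)] out:P4(v=15); in:-
Emitted by tick 10: ['P1', 'P2', 'P3', 'P4']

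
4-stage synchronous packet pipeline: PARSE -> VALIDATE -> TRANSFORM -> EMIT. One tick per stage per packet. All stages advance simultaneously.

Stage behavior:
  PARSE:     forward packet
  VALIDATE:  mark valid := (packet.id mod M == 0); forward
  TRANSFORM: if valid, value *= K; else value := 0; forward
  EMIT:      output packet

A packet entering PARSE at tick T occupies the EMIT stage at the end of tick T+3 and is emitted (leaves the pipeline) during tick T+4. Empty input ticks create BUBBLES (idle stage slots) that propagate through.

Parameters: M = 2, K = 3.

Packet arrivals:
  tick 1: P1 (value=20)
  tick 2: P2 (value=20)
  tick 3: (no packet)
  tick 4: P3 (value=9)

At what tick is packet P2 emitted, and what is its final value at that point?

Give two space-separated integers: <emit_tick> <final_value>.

Answer: 6 60

Derivation:
Tick 1: [PARSE:P1(v=20,ok=F), VALIDATE:-, TRANSFORM:-, EMIT:-] out:-; in:P1
Tick 2: [PARSE:P2(v=20,ok=F), VALIDATE:P1(v=20,ok=F), TRANSFORM:-, EMIT:-] out:-; in:P2
Tick 3: [PARSE:-, VALIDATE:P2(v=20,ok=T), TRANSFORM:P1(v=0,ok=F), EMIT:-] out:-; in:-
Tick 4: [PARSE:P3(v=9,ok=F), VALIDATE:-, TRANSFORM:P2(v=60,ok=T), EMIT:P1(v=0,ok=F)] out:-; in:P3
Tick 5: [PARSE:-, VALIDATE:P3(v=9,ok=F), TRANSFORM:-, EMIT:P2(v=60,ok=T)] out:P1(v=0); in:-
Tick 6: [PARSE:-, VALIDATE:-, TRANSFORM:P3(v=0,ok=F), EMIT:-] out:P2(v=60); in:-
Tick 7: [PARSE:-, VALIDATE:-, TRANSFORM:-, EMIT:P3(v=0,ok=F)] out:-; in:-
Tick 8: [PARSE:-, VALIDATE:-, TRANSFORM:-, EMIT:-] out:P3(v=0); in:-
P2: arrives tick 2, valid=True (id=2, id%2=0), emit tick 6, final value 60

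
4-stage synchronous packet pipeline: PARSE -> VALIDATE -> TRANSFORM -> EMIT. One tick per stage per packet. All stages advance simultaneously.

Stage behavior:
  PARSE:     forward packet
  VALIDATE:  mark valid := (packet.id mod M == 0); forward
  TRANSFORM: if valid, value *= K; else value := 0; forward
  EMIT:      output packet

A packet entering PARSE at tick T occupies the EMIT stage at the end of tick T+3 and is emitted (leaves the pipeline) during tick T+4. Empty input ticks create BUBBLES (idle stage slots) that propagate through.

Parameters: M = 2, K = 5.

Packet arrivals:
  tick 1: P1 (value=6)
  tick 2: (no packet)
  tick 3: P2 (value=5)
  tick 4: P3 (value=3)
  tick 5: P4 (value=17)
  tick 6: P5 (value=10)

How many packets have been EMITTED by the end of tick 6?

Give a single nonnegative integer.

Tick 1: [PARSE:P1(v=6,ok=F), VALIDATE:-, TRANSFORM:-, EMIT:-] out:-; in:P1
Tick 2: [PARSE:-, VALIDATE:P1(v=6,ok=F), TRANSFORM:-, EMIT:-] out:-; in:-
Tick 3: [PARSE:P2(v=5,ok=F), VALIDATE:-, TRANSFORM:P1(v=0,ok=F), EMIT:-] out:-; in:P2
Tick 4: [PARSE:P3(v=3,ok=F), VALIDATE:P2(v=5,ok=T), TRANSFORM:-, EMIT:P1(v=0,ok=F)] out:-; in:P3
Tick 5: [PARSE:P4(v=17,ok=F), VALIDATE:P3(v=3,ok=F), TRANSFORM:P2(v=25,ok=T), EMIT:-] out:P1(v=0); in:P4
Tick 6: [PARSE:P5(v=10,ok=F), VALIDATE:P4(v=17,ok=T), TRANSFORM:P3(v=0,ok=F), EMIT:P2(v=25,ok=T)] out:-; in:P5
Emitted by tick 6: ['P1']

Answer: 1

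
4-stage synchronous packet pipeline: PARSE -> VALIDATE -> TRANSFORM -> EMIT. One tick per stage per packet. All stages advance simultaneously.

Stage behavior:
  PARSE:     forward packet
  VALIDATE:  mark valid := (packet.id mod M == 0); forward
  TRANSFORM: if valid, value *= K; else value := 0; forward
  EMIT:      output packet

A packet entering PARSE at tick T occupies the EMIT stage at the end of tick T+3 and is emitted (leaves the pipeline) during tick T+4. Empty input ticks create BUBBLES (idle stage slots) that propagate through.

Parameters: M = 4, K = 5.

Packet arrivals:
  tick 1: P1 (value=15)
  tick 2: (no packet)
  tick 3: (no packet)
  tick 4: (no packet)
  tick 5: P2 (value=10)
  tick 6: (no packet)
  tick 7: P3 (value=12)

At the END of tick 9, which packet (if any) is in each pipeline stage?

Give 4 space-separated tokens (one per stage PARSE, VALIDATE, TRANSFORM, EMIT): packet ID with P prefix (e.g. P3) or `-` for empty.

Tick 1: [PARSE:P1(v=15,ok=F), VALIDATE:-, TRANSFORM:-, EMIT:-] out:-; in:P1
Tick 2: [PARSE:-, VALIDATE:P1(v=15,ok=F), TRANSFORM:-, EMIT:-] out:-; in:-
Tick 3: [PARSE:-, VALIDATE:-, TRANSFORM:P1(v=0,ok=F), EMIT:-] out:-; in:-
Tick 4: [PARSE:-, VALIDATE:-, TRANSFORM:-, EMIT:P1(v=0,ok=F)] out:-; in:-
Tick 5: [PARSE:P2(v=10,ok=F), VALIDATE:-, TRANSFORM:-, EMIT:-] out:P1(v=0); in:P2
Tick 6: [PARSE:-, VALIDATE:P2(v=10,ok=F), TRANSFORM:-, EMIT:-] out:-; in:-
Tick 7: [PARSE:P3(v=12,ok=F), VALIDATE:-, TRANSFORM:P2(v=0,ok=F), EMIT:-] out:-; in:P3
Tick 8: [PARSE:-, VALIDATE:P3(v=12,ok=F), TRANSFORM:-, EMIT:P2(v=0,ok=F)] out:-; in:-
Tick 9: [PARSE:-, VALIDATE:-, TRANSFORM:P3(v=0,ok=F), EMIT:-] out:P2(v=0); in:-
At end of tick 9: ['-', '-', 'P3', '-']

Answer: - - P3 -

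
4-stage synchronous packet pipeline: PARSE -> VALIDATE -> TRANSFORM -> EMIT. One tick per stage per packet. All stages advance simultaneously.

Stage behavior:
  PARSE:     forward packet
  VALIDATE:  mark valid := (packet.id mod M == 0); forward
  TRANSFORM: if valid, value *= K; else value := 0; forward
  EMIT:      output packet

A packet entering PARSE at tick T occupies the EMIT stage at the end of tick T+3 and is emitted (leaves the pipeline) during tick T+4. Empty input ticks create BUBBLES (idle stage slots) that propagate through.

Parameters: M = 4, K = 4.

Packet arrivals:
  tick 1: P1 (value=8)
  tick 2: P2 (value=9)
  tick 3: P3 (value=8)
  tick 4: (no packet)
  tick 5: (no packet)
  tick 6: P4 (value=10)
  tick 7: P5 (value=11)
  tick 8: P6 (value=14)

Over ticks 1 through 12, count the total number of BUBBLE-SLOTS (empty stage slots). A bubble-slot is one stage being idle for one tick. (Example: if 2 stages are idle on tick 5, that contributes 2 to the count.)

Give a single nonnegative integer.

Tick 1: [PARSE:P1(v=8,ok=F), VALIDATE:-, TRANSFORM:-, EMIT:-] out:-; bubbles=3
Tick 2: [PARSE:P2(v=9,ok=F), VALIDATE:P1(v=8,ok=F), TRANSFORM:-, EMIT:-] out:-; bubbles=2
Tick 3: [PARSE:P3(v=8,ok=F), VALIDATE:P2(v=9,ok=F), TRANSFORM:P1(v=0,ok=F), EMIT:-] out:-; bubbles=1
Tick 4: [PARSE:-, VALIDATE:P3(v=8,ok=F), TRANSFORM:P2(v=0,ok=F), EMIT:P1(v=0,ok=F)] out:-; bubbles=1
Tick 5: [PARSE:-, VALIDATE:-, TRANSFORM:P3(v=0,ok=F), EMIT:P2(v=0,ok=F)] out:P1(v=0); bubbles=2
Tick 6: [PARSE:P4(v=10,ok=F), VALIDATE:-, TRANSFORM:-, EMIT:P3(v=0,ok=F)] out:P2(v=0); bubbles=2
Tick 7: [PARSE:P5(v=11,ok=F), VALIDATE:P4(v=10,ok=T), TRANSFORM:-, EMIT:-] out:P3(v=0); bubbles=2
Tick 8: [PARSE:P6(v=14,ok=F), VALIDATE:P5(v=11,ok=F), TRANSFORM:P4(v=40,ok=T), EMIT:-] out:-; bubbles=1
Tick 9: [PARSE:-, VALIDATE:P6(v=14,ok=F), TRANSFORM:P5(v=0,ok=F), EMIT:P4(v=40,ok=T)] out:-; bubbles=1
Tick 10: [PARSE:-, VALIDATE:-, TRANSFORM:P6(v=0,ok=F), EMIT:P5(v=0,ok=F)] out:P4(v=40); bubbles=2
Tick 11: [PARSE:-, VALIDATE:-, TRANSFORM:-, EMIT:P6(v=0,ok=F)] out:P5(v=0); bubbles=3
Tick 12: [PARSE:-, VALIDATE:-, TRANSFORM:-, EMIT:-] out:P6(v=0); bubbles=4
Total bubble-slots: 24

Answer: 24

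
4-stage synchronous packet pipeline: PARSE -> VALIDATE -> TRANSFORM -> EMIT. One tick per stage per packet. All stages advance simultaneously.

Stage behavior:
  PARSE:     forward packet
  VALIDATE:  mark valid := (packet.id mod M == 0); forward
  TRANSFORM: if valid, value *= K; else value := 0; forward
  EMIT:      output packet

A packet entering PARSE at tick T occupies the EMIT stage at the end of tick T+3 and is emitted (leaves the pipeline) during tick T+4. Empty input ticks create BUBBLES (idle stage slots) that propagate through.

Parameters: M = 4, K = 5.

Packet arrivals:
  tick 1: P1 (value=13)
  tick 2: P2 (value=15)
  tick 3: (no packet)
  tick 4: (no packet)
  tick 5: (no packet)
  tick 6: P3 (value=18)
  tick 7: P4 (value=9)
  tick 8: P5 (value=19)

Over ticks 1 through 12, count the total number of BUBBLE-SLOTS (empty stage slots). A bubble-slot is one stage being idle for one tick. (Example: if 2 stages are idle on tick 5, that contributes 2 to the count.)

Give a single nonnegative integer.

Answer: 28

Derivation:
Tick 1: [PARSE:P1(v=13,ok=F), VALIDATE:-, TRANSFORM:-, EMIT:-] out:-; bubbles=3
Tick 2: [PARSE:P2(v=15,ok=F), VALIDATE:P1(v=13,ok=F), TRANSFORM:-, EMIT:-] out:-; bubbles=2
Tick 3: [PARSE:-, VALIDATE:P2(v=15,ok=F), TRANSFORM:P1(v=0,ok=F), EMIT:-] out:-; bubbles=2
Tick 4: [PARSE:-, VALIDATE:-, TRANSFORM:P2(v=0,ok=F), EMIT:P1(v=0,ok=F)] out:-; bubbles=2
Tick 5: [PARSE:-, VALIDATE:-, TRANSFORM:-, EMIT:P2(v=0,ok=F)] out:P1(v=0); bubbles=3
Tick 6: [PARSE:P3(v=18,ok=F), VALIDATE:-, TRANSFORM:-, EMIT:-] out:P2(v=0); bubbles=3
Tick 7: [PARSE:P4(v=9,ok=F), VALIDATE:P3(v=18,ok=F), TRANSFORM:-, EMIT:-] out:-; bubbles=2
Tick 8: [PARSE:P5(v=19,ok=F), VALIDATE:P4(v=9,ok=T), TRANSFORM:P3(v=0,ok=F), EMIT:-] out:-; bubbles=1
Tick 9: [PARSE:-, VALIDATE:P5(v=19,ok=F), TRANSFORM:P4(v=45,ok=T), EMIT:P3(v=0,ok=F)] out:-; bubbles=1
Tick 10: [PARSE:-, VALIDATE:-, TRANSFORM:P5(v=0,ok=F), EMIT:P4(v=45,ok=T)] out:P3(v=0); bubbles=2
Tick 11: [PARSE:-, VALIDATE:-, TRANSFORM:-, EMIT:P5(v=0,ok=F)] out:P4(v=45); bubbles=3
Tick 12: [PARSE:-, VALIDATE:-, TRANSFORM:-, EMIT:-] out:P5(v=0); bubbles=4
Total bubble-slots: 28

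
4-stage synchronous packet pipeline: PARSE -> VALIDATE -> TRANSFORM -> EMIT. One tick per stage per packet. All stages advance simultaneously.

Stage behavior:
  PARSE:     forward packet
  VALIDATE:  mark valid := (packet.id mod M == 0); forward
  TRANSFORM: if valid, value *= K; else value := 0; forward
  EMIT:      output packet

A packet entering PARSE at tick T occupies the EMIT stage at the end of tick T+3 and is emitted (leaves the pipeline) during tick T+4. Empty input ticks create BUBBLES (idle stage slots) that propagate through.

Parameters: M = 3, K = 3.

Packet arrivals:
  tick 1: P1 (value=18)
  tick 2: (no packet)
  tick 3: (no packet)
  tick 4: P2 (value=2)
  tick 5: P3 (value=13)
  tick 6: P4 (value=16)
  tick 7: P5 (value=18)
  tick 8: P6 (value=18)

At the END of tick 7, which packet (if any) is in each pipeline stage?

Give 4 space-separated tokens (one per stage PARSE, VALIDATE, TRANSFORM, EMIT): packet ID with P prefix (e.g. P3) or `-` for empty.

Tick 1: [PARSE:P1(v=18,ok=F), VALIDATE:-, TRANSFORM:-, EMIT:-] out:-; in:P1
Tick 2: [PARSE:-, VALIDATE:P1(v=18,ok=F), TRANSFORM:-, EMIT:-] out:-; in:-
Tick 3: [PARSE:-, VALIDATE:-, TRANSFORM:P1(v=0,ok=F), EMIT:-] out:-; in:-
Tick 4: [PARSE:P2(v=2,ok=F), VALIDATE:-, TRANSFORM:-, EMIT:P1(v=0,ok=F)] out:-; in:P2
Tick 5: [PARSE:P3(v=13,ok=F), VALIDATE:P2(v=2,ok=F), TRANSFORM:-, EMIT:-] out:P1(v=0); in:P3
Tick 6: [PARSE:P4(v=16,ok=F), VALIDATE:P3(v=13,ok=T), TRANSFORM:P2(v=0,ok=F), EMIT:-] out:-; in:P4
Tick 7: [PARSE:P5(v=18,ok=F), VALIDATE:P4(v=16,ok=F), TRANSFORM:P3(v=39,ok=T), EMIT:P2(v=0,ok=F)] out:-; in:P5
At end of tick 7: ['P5', 'P4', 'P3', 'P2']

Answer: P5 P4 P3 P2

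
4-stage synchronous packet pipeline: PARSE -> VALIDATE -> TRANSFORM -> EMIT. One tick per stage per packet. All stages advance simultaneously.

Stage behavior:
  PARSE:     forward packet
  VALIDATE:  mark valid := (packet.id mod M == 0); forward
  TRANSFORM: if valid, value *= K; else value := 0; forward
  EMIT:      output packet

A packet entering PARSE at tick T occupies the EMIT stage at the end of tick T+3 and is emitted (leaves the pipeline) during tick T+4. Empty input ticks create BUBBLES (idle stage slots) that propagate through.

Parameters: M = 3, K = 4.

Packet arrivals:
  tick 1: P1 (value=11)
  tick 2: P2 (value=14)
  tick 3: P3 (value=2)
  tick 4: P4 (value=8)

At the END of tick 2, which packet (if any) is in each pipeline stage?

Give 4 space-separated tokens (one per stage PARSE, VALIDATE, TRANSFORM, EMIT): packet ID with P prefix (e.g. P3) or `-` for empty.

Answer: P2 P1 - -

Derivation:
Tick 1: [PARSE:P1(v=11,ok=F), VALIDATE:-, TRANSFORM:-, EMIT:-] out:-; in:P1
Tick 2: [PARSE:P2(v=14,ok=F), VALIDATE:P1(v=11,ok=F), TRANSFORM:-, EMIT:-] out:-; in:P2
At end of tick 2: ['P2', 'P1', '-', '-']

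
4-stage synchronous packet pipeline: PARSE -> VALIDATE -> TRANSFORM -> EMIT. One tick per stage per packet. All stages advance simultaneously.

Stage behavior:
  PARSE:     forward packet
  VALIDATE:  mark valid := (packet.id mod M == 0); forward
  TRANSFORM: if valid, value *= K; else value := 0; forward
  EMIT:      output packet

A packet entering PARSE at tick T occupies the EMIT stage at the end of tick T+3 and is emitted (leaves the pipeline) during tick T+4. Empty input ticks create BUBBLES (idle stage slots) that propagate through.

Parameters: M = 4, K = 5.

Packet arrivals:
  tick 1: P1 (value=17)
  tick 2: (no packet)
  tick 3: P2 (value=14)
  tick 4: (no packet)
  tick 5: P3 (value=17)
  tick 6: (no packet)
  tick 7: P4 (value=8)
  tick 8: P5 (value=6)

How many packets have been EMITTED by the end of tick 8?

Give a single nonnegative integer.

Answer: 2

Derivation:
Tick 1: [PARSE:P1(v=17,ok=F), VALIDATE:-, TRANSFORM:-, EMIT:-] out:-; in:P1
Tick 2: [PARSE:-, VALIDATE:P1(v=17,ok=F), TRANSFORM:-, EMIT:-] out:-; in:-
Tick 3: [PARSE:P2(v=14,ok=F), VALIDATE:-, TRANSFORM:P1(v=0,ok=F), EMIT:-] out:-; in:P2
Tick 4: [PARSE:-, VALIDATE:P2(v=14,ok=F), TRANSFORM:-, EMIT:P1(v=0,ok=F)] out:-; in:-
Tick 5: [PARSE:P3(v=17,ok=F), VALIDATE:-, TRANSFORM:P2(v=0,ok=F), EMIT:-] out:P1(v=0); in:P3
Tick 6: [PARSE:-, VALIDATE:P3(v=17,ok=F), TRANSFORM:-, EMIT:P2(v=0,ok=F)] out:-; in:-
Tick 7: [PARSE:P4(v=8,ok=F), VALIDATE:-, TRANSFORM:P3(v=0,ok=F), EMIT:-] out:P2(v=0); in:P4
Tick 8: [PARSE:P5(v=6,ok=F), VALIDATE:P4(v=8,ok=T), TRANSFORM:-, EMIT:P3(v=0,ok=F)] out:-; in:P5
Emitted by tick 8: ['P1', 'P2']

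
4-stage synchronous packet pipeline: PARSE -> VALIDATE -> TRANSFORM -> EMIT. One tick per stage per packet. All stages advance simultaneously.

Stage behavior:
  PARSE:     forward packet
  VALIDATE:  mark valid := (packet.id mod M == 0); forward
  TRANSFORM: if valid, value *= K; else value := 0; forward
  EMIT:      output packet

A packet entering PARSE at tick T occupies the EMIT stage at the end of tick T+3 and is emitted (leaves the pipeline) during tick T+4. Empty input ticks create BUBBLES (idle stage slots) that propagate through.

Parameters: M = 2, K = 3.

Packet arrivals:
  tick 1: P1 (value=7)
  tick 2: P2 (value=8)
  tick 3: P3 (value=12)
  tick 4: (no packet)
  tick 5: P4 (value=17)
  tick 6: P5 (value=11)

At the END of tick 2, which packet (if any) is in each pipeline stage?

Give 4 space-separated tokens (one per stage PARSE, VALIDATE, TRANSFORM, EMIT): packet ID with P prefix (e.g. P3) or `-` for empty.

Answer: P2 P1 - -

Derivation:
Tick 1: [PARSE:P1(v=7,ok=F), VALIDATE:-, TRANSFORM:-, EMIT:-] out:-; in:P1
Tick 2: [PARSE:P2(v=8,ok=F), VALIDATE:P1(v=7,ok=F), TRANSFORM:-, EMIT:-] out:-; in:P2
At end of tick 2: ['P2', 'P1', '-', '-']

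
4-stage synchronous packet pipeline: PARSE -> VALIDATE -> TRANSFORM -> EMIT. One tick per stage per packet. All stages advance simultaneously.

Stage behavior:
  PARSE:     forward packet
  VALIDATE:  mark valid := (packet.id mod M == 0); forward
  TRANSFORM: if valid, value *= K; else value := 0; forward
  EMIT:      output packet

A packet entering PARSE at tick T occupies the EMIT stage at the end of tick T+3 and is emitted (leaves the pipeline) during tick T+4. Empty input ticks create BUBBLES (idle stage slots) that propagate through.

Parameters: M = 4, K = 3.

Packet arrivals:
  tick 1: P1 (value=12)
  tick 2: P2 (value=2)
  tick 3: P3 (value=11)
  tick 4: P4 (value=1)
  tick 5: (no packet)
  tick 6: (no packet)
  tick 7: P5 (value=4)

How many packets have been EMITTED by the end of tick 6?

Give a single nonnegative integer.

Tick 1: [PARSE:P1(v=12,ok=F), VALIDATE:-, TRANSFORM:-, EMIT:-] out:-; in:P1
Tick 2: [PARSE:P2(v=2,ok=F), VALIDATE:P1(v=12,ok=F), TRANSFORM:-, EMIT:-] out:-; in:P2
Tick 3: [PARSE:P3(v=11,ok=F), VALIDATE:P2(v=2,ok=F), TRANSFORM:P1(v=0,ok=F), EMIT:-] out:-; in:P3
Tick 4: [PARSE:P4(v=1,ok=F), VALIDATE:P3(v=11,ok=F), TRANSFORM:P2(v=0,ok=F), EMIT:P1(v=0,ok=F)] out:-; in:P4
Tick 5: [PARSE:-, VALIDATE:P4(v=1,ok=T), TRANSFORM:P3(v=0,ok=F), EMIT:P2(v=0,ok=F)] out:P1(v=0); in:-
Tick 6: [PARSE:-, VALIDATE:-, TRANSFORM:P4(v=3,ok=T), EMIT:P3(v=0,ok=F)] out:P2(v=0); in:-
Emitted by tick 6: ['P1', 'P2']

Answer: 2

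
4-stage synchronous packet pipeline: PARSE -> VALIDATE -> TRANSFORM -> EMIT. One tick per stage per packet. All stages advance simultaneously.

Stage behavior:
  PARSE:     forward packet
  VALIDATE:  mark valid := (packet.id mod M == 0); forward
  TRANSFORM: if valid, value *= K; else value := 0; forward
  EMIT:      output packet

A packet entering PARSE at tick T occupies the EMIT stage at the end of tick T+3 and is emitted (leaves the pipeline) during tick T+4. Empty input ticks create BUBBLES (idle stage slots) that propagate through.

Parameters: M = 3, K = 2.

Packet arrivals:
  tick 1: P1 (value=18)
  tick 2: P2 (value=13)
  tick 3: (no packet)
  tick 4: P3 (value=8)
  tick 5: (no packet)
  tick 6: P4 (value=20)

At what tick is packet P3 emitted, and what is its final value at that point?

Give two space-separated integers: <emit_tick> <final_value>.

Tick 1: [PARSE:P1(v=18,ok=F), VALIDATE:-, TRANSFORM:-, EMIT:-] out:-; in:P1
Tick 2: [PARSE:P2(v=13,ok=F), VALIDATE:P1(v=18,ok=F), TRANSFORM:-, EMIT:-] out:-; in:P2
Tick 3: [PARSE:-, VALIDATE:P2(v=13,ok=F), TRANSFORM:P1(v=0,ok=F), EMIT:-] out:-; in:-
Tick 4: [PARSE:P3(v=8,ok=F), VALIDATE:-, TRANSFORM:P2(v=0,ok=F), EMIT:P1(v=0,ok=F)] out:-; in:P3
Tick 5: [PARSE:-, VALIDATE:P3(v=8,ok=T), TRANSFORM:-, EMIT:P2(v=0,ok=F)] out:P1(v=0); in:-
Tick 6: [PARSE:P4(v=20,ok=F), VALIDATE:-, TRANSFORM:P3(v=16,ok=T), EMIT:-] out:P2(v=0); in:P4
Tick 7: [PARSE:-, VALIDATE:P4(v=20,ok=F), TRANSFORM:-, EMIT:P3(v=16,ok=T)] out:-; in:-
Tick 8: [PARSE:-, VALIDATE:-, TRANSFORM:P4(v=0,ok=F), EMIT:-] out:P3(v=16); in:-
Tick 9: [PARSE:-, VALIDATE:-, TRANSFORM:-, EMIT:P4(v=0,ok=F)] out:-; in:-
Tick 10: [PARSE:-, VALIDATE:-, TRANSFORM:-, EMIT:-] out:P4(v=0); in:-
P3: arrives tick 4, valid=True (id=3, id%3=0), emit tick 8, final value 16

Answer: 8 16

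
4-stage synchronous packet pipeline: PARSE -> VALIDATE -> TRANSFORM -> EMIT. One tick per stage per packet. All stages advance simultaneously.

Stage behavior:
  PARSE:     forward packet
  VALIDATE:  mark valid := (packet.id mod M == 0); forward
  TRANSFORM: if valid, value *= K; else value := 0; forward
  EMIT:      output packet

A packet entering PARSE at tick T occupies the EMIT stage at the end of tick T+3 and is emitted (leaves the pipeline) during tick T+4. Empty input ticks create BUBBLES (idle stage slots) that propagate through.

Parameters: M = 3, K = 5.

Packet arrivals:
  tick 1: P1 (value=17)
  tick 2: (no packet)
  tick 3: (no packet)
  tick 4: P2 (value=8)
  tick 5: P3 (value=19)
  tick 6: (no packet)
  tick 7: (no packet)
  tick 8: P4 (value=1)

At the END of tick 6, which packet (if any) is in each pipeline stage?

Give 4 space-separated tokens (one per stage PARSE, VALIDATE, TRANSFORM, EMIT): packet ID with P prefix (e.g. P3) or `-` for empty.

Tick 1: [PARSE:P1(v=17,ok=F), VALIDATE:-, TRANSFORM:-, EMIT:-] out:-; in:P1
Tick 2: [PARSE:-, VALIDATE:P1(v=17,ok=F), TRANSFORM:-, EMIT:-] out:-; in:-
Tick 3: [PARSE:-, VALIDATE:-, TRANSFORM:P1(v=0,ok=F), EMIT:-] out:-; in:-
Tick 4: [PARSE:P2(v=8,ok=F), VALIDATE:-, TRANSFORM:-, EMIT:P1(v=0,ok=F)] out:-; in:P2
Tick 5: [PARSE:P3(v=19,ok=F), VALIDATE:P2(v=8,ok=F), TRANSFORM:-, EMIT:-] out:P1(v=0); in:P3
Tick 6: [PARSE:-, VALIDATE:P3(v=19,ok=T), TRANSFORM:P2(v=0,ok=F), EMIT:-] out:-; in:-
At end of tick 6: ['-', 'P3', 'P2', '-']

Answer: - P3 P2 -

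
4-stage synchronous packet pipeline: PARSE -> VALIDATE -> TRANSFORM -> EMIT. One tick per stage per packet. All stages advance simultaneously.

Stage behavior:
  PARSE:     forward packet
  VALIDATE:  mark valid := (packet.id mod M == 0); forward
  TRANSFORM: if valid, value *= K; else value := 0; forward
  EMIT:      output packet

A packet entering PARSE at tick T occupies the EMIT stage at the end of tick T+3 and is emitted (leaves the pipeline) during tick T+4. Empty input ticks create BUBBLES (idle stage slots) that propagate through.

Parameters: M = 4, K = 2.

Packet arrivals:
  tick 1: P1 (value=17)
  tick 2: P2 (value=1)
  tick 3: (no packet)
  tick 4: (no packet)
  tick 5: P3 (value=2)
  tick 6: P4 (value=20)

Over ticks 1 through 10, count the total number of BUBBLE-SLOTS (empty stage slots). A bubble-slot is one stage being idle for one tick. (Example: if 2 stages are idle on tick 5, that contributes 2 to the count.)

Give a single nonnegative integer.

Tick 1: [PARSE:P1(v=17,ok=F), VALIDATE:-, TRANSFORM:-, EMIT:-] out:-; bubbles=3
Tick 2: [PARSE:P2(v=1,ok=F), VALIDATE:P1(v=17,ok=F), TRANSFORM:-, EMIT:-] out:-; bubbles=2
Tick 3: [PARSE:-, VALIDATE:P2(v=1,ok=F), TRANSFORM:P1(v=0,ok=F), EMIT:-] out:-; bubbles=2
Tick 4: [PARSE:-, VALIDATE:-, TRANSFORM:P2(v=0,ok=F), EMIT:P1(v=0,ok=F)] out:-; bubbles=2
Tick 5: [PARSE:P3(v=2,ok=F), VALIDATE:-, TRANSFORM:-, EMIT:P2(v=0,ok=F)] out:P1(v=0); bubbles=2
Tick 6: [PARSE:P4(v=20,ok=F), VALIDATE:P3(v=2,ok=F), TRANSFORM:-, EMIT:-] out:P2(v=0); bubbles=2
Tick 7: [PARSE:-, VALIDATE:P4(v=20,ok=T), TRANSFORM:P3(v=0,ok=F), EMIT:-] out:-; bubbles=2
Tick 8: [PARSE:-, VALIDATE:-, TRANSFORM:P4(v=40,ok=T), EMIT:P3(v=0,ok=F)] out:-; bubbles=2
Tick 9: [PARSE:-, VALIDATE:-, TRANSFORM:-, EMIT:P4(v=40,ok=T)] out:P3(v=0); bubbles=3
Tick 10: [PARSE:-, VALIDATE:-, TRANSFORM:-, EMIT:-] out:P4(v=40); bubbles=4
Total bubble-slots: 24

Answer: 24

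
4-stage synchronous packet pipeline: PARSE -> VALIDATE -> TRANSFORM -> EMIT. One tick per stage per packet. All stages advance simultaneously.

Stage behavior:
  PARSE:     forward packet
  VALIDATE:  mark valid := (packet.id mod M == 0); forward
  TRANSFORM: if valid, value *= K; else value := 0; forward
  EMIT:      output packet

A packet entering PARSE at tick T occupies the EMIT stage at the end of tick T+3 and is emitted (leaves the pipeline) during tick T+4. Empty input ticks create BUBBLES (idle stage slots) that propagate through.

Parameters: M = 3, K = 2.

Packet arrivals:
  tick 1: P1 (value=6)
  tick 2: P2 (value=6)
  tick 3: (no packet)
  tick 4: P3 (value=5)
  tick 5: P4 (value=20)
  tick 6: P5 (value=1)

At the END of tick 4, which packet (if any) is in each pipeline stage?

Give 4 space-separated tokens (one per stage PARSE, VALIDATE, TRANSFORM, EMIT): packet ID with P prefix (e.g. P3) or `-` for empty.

Answer: P3 - P2 P1

Derivation:
Tick 1: [PARSE:P1(v=6,ok=F), VALIDATE:-, TRANSFORM:-, EMIT:-] out:-; in:P1
Tick 2: [PARSE:P2(v=6,ok=F), VALIDATE:P1(v=6,ok=F), TRANSFORM:-, EMIT:-] out:-; in:P2
Tick 3: [PARSE:-, VALIDATE:P2(v=6,ok=F), TRANSFORM:P1(v=0,ok=F), EMIT:-] out:-; in:-
Tick 4: [PARSE:P3(v=5,ok=F), VALIDATE:-, TRANSFORM:P2(v=0,ok=F), EMIT:P1(v=0,ok=F)] out:-; in:P3
At end of tick 4: ['P3', '-', 'P2', 'P1']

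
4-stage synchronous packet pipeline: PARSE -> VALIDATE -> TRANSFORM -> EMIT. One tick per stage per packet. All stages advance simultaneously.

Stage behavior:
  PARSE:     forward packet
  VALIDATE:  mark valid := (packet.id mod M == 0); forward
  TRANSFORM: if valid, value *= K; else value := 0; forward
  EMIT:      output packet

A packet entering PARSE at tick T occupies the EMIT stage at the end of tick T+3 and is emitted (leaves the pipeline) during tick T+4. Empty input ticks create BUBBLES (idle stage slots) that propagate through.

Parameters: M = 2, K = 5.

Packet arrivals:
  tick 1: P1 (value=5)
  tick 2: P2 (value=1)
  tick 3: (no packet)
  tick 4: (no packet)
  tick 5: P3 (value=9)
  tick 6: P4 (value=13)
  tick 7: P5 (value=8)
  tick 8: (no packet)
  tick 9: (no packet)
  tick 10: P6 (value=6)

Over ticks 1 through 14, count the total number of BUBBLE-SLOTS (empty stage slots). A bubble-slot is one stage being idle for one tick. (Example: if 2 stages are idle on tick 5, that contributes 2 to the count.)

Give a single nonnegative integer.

Tick 1: [PARSE:P1(v=5,ok=F), VALIDATE:-, TRANSFORM:-, EMIT:-] out:-; bubbles=3
Tick 2: [PARSE:P2(v=1,ok=F), VALIDATE:P1(v=5,ok=F), TRANSFORM:-, EMIT:-] out:-; bubbles=2
Tick 3: [PARSE:-, VALIDATE:P2(v=1,ok=T), TRANSFORM:P1(v=0,ok=F), EMIT:-] out:-; bubbles=2
Tick 4: [PARSE:-, VALIDATE:-, TRANSFORM:P2(v=5,ok=T), EMIT:P1(v=0,ok=F)] out:-; bubbles=2
Tick 5: [PARSE:P3(v=9,ok=F), VALIDATE:-, TRANSFORM:-, EMIT:P2(v=5,ok=T)] out:P1(v=0); bubbles=2
Tick 6: [PARSE:P4(v=13,ok=F), VALIDATE:P3(v=9,ok=F), TRANSFORM:-, EMIT:-] out:P2(v=5); bubbles=2
Tick 7: [PARSE:P5(v=8,ok=F), VALIDATE:P4(v=13,ok=T), TRANSFORM:P3(v=0,ok=F), EMIT:-] out:-; bubbles=1
Tick 8: [PARSE:-, VALIDATE:P5(v=8,ok=F), TRANSFORM:P4(v=65,ok=T), EMIT:P3(v=0,ok=F)] out:-; bubbles=1
Tick 9: [PARSE:-, VALIDATE:-, TRANSFORM:P5(v=0,ok=F), EMIT:P4(v=65,ok=T)] out:P3(v=0); bubbles=2
Tick 10: [PARSE:P6(v=6,ok=F), VALIDATE:-, TRANSFORM:-, EMIT:P5(v=0,ok=F)] out:P4(v=65); bubbles=2
Tick 11: [PARSE:-, VALIDATE:P6(v=6,ok=T), TRANSFORM:-, EMIT:-] out:P5(v=0); bubbles=3
Tick 12: [PARSE:-, VALIDATE:-, TRANSFORM:P6(v=30,ok=T), EMIT:-] out:-; bubbles=3
Tick 13: [PARSE:-, VALIDATE:-, TRANSFORM:-, EMIT:P6(v=30,ok=T)] out:-; bubbles=3
Tick 14: [PARSE:-, VALIDATE:-, TRANSFORM:-, EMIT:-] out:P6(v=30); bubbles=4
Total bubble-slots: 32

Answer: 32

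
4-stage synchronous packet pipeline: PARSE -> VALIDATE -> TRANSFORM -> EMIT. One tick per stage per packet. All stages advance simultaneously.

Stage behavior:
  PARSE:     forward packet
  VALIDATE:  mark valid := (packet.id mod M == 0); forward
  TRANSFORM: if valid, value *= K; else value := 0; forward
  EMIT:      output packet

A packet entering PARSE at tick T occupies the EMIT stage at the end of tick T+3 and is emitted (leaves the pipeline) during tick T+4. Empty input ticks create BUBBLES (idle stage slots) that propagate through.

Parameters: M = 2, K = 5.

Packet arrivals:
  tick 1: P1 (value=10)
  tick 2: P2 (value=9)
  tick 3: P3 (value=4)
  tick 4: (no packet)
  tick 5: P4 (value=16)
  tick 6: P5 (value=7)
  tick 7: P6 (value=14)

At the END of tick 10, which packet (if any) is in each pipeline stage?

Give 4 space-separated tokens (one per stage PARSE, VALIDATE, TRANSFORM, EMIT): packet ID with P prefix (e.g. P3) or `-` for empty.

Answer: - - - P6

Derivation:
Tick 1: [PARSE:P1(v=10,ok=F), VALIDATE:-, TRANSFORM:-, EMIT:-] out:-; in:P1
Tick 2: [PARSE:P2(v=9,ok=F), VALIDATE:P1(v=10,ok=F), TRANSFORM:-, EMIT:-] out:-; in:P2
Tick 3: [PARSE:P3(v=4,ok=F), VALIDATE:P2(v=9,ok=T), TRANSFORM:P1(v=0,ok=F), EMIT:-] out:-; in:P3
Tick 4: [PARSE:-, VALIDATE:P3(v=4,ok=F), TRANSFORM:P2(v=45,ok=T), EMIT:P1(v=0,ok=F)] out:-; in:-
Tick 5: [PARSE:P4(v=16,ok=F), VALIDATE:-, TRANSFORM:P3(v=0,ok=F), EMIT:P2(v=45,ok=T)] out:P1(v=0); in:P4
Tick 6: [PARSE:P5(v=7,ok=F), VALIDATE:P4(v=16,ok=T), TRANSFORM:-, EMIT:P3(v=0,ok=F)] out:P2(v=45); in:P5
Tick 7: [PARSE:P6(v=14,ok=F), VALIDATE:P5(v=7,ok=F), TRANSFORM:P4(v=80,ok=T), EMIT:-] out:P3(v=0); in:P6
Tick 8: [PARSE:-, VALIDATE:P6(v=14,ok=T), TRANSFORM:P5(v=0,ok=F), EMIT:P4(v=80,ok=T)] out:-; in:-
Tick 9: [PARSE:-, VALIDATE:-, TRANSFORM:P6(v=70,ok=T), EMIT:P5(v=0,ok=F)] out:P4(v=80); in:-
Tick 10: [PARSE:-, VALIDATE:-, TRANSFORM:-, EMIT:P6(v=70,ok=T)] out:P5(v=0); in:-
At end of tick 10: ['-', '-', '-', 'P6']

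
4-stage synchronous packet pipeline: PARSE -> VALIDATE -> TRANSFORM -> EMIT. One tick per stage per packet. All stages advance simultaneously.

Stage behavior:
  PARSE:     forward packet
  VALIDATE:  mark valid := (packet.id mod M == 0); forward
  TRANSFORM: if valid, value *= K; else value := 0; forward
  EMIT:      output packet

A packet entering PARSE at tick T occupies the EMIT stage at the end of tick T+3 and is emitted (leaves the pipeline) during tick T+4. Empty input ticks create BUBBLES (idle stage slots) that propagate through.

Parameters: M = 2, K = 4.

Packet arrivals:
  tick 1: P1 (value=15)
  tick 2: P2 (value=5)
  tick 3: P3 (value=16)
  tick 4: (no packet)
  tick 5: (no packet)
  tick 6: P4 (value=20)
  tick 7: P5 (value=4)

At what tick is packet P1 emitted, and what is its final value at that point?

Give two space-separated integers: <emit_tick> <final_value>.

Tick 1: [PARSE:P1(v=15,ok=F), VALIDATE:-, TRANSFORM:-, EMIT:-] out:-; in:P1
Tick 2: [PARSE:P2(v=5,ok=F), VALIDATE:P1(v=15,ok=F), TRANSFORM:-, EMIT:-] out:-; in:P2
Tick 3: [PARSE:P3(v=16,ok=F), VALIDATE:P2(v=5,ok=T), TRANSFORM:P1(v=0,ok=F), EMIT:-] out:-; in:P3
Tick 4: [PARSE:-, VALIDATE:P3(v=16,ok=F), TRANSFORM:P2(v=20,ok=T), EMIT:P1(v=0,ok=F)] out:-; in:-
Tick 5: [PARSE:-, VALIDATE:-, TRANSFORM:P3(v=0,ok=F), EMIT:P2(v=20,ok=T)] out:P1(v=0); in:-
Tick 6: [PARSE:P4(v=20,ok=F), VALIDATE:-, TRANSFORM:-, EMIT:P3(v=0,ok=F)] out:P2(v=20); in:P4
Tick 7: [PARSE:P5(v=4,ok=F), VALIDATE:P4(v=20,ok=T), TRANSFORM:-, EMIT:-] out:P3(v=0); in:P5
Tick 8: [PARSE:-, VALIDATE:P5(v=4,ok=F), TRANSFORM:P4(v=80,ok=T), EMIT:-] out:-; in:-
Tick 9: [PARSE:-, VALIDATE:-, TRANSFORM:P5(v=0,ok=F), EMIT:P4(v=80,ok=T)] out:-; in:-
Tick 10: [PARSE:-, VALIDATE:-, TRANSFORM:-, EMIT:P5(v=0,ok=F)] out:P4(v=80); in:-
Tick 11: [PARSE:-, VALIDATE:-, TRANSFORM:-, EMIT:-] out:P5(v=0); in:-
P1: arrives tick 1, valid=False (id=1, id%2=1), emit tick 5, final value 0

Answer: 5 0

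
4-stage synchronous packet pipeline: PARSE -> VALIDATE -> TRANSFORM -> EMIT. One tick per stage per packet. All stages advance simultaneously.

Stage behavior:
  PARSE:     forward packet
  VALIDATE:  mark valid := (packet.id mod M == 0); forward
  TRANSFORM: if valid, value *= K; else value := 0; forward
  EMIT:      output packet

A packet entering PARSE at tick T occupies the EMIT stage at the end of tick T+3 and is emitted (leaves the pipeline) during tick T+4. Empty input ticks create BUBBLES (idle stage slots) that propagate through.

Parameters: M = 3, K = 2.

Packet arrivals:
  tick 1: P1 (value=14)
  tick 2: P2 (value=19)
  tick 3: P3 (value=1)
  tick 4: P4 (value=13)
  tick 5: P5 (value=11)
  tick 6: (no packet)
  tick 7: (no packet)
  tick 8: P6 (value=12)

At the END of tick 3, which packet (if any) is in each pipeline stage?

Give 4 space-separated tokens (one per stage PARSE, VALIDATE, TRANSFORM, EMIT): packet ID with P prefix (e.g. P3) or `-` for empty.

Tick 1: [PARSE:P1(v=14,ok=F), VALIDATE:-, TRANSFORM:-, EMIT:-] out:-; in:P1
Tick 2: [PARSE:P2(v=19,ok=F), VALIDATE:P1(v=14,ok=F), TRANSFORM:-, EMIT:-] out:-; in:P2
Tick 3: [PARSE:P3(v=1,ok=F), VALIDATE:P2(v=19,ok=F), TRANSFORM:P1(v=0,ok=F), EMIT:-] out:-; in:P3
At end of tick 3: ['P3', 'P2', 'P1', '-']

Answer: P3 P2 P1 -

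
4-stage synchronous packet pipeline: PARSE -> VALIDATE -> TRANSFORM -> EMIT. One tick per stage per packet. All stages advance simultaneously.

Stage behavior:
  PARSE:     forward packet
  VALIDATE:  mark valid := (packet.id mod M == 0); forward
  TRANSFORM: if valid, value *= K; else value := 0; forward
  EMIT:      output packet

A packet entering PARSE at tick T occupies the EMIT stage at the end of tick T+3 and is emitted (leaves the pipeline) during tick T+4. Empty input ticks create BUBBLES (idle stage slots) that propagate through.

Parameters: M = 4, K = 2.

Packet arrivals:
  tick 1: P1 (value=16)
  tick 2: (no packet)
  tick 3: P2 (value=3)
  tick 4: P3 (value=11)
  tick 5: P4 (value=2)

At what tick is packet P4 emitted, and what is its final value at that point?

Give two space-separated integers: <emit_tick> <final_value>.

Answer: 9 4

Derivation:
Tick 1: [PARSE:P1(v=16,ok=F), VALIDATE:-, TRANSFORM:-, EMIT:-] out:-; in:P1
Tick 2: [PARSE:-, VALIDATE:P1(v=16,ok=F), TRANSFORM:-, EMIT:-] out:-; in:-
Tick 3: [PARSE:P2(v=3,ok=F), VALIDATE:-, TRANSFORM:P1(v=0,ok=F), EMIT:-] out:-; in:P2
Tick 4: [PARSE:P3(v=11,ok=F), VALIDATE:P2(v=3,ok=F), TRANSFORM:-, EMIT:P1(v=0,ok=F)] out:-; in:P3
Tick 5: [PARSE:P4(v=2,ok=F), VALIDATE:P3(v=11,ok=F), TRANSFORM:P2(v=0,ok=F), EMIT:-] out:P1(v=0); in:P4
Tick 6: [PARSE:-, VALIDATE:P4(v=2,ok=T), TRANSFORM:P3(v=0,ok=F), EMIT:P2(v=0,ok=F)] out:-; in:-
Tick 7: [PARSE:-, VALIDATE:-, TRANSFORM:P4(v=4,ok=T), EMIT:P3(v=0,ok=F)] out:P2(v=0); in:-
Tick 8: [PARSE:-, VALIDATE:-, TRANSFORM:-, EMIT:P4(v=4,ok=T)] out:P3(v=0); in:-
Tick 9: [PARSE:-, VALIDATE:-, TRANSFORM:-, EMIT:-] out:P4(v=4); in:-
P4: arrives tick 5, valid=True (id=4, id%4=0), emit tick 9, final value 4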